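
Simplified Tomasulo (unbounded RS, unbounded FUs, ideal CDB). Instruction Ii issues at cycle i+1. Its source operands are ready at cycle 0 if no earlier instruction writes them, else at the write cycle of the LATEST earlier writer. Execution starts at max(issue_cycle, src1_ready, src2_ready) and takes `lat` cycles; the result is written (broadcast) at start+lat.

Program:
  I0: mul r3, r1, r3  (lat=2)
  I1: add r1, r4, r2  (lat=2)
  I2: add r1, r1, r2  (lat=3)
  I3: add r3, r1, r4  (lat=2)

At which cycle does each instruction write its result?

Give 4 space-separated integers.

Answer: 3 4 7 9

Derivation:
I0 mul r3: issue@1 deps=(None,None) exec_start@1 write@3
I1 add r1: issue@2 deps=(None,None) exec_start@2 write@4
I2 add r1: issue@3 deps=(1,None) exec_start@4 write@7
I3 add r3: issue@4 deps=(2,None) exec_start@7 write@9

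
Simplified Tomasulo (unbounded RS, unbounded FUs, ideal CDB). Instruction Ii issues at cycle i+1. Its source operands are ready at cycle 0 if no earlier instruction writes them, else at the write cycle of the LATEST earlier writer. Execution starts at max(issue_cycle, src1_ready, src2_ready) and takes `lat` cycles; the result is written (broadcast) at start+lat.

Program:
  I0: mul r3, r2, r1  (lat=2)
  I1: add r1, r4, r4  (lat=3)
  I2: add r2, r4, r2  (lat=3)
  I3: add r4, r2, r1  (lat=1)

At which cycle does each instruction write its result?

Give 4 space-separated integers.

Answer: 3 5 6 7

Derivation:
I0 mul r3: issue@1 deps=(None,None) exec_start@1 write@3
I1 add r1: issue@2 deps=(None,None) exec_start@2 write@5
I2 add r2: issue@3 deps=(None,None) exec_start@3 write@6
I3 add r4: issue@4 deps=(2,1) exec_start@6 write@7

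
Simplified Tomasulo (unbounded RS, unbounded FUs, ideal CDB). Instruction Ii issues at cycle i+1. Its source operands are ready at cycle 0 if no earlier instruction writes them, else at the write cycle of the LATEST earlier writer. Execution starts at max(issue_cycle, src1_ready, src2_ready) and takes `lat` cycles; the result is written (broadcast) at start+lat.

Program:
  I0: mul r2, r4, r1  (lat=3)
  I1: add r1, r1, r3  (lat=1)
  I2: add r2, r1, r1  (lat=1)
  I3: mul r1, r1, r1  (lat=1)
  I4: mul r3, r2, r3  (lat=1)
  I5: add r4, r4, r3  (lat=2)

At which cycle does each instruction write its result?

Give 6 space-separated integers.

Answer: 4 3 4 5 6 8

Derivation:
I0 mul r2: issue@1 deps=(None,None) exec_start@1 write@4
I1 add r1: issue@2 deps=(None,None) exec_start@2 write@3
I2 add r2: issue@3 deps=(1,1) exec_start@3 write@4
I3 mul r1: issue@4 deps=(1,1) exec_start@4 write@5
I4 mul r3: issue@5 deps=(2,None) exec_start@5 write@6
I5 add r4: issue@6 deps=(None,4) exec_start@6 write@8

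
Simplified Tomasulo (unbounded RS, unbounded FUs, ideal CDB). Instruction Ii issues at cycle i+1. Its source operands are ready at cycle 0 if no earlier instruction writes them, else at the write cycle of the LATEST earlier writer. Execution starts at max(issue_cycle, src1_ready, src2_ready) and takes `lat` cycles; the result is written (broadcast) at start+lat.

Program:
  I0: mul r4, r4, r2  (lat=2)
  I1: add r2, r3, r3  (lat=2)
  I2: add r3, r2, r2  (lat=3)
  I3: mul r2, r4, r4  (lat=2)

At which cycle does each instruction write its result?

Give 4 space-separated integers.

Answer: 3 4 7 6

Derivation:
I0 mul r4: issue@1 deps=(None,None) exec_start@1 write@3
I1 add r2: issue@2 deps=(None,None) exec_start@2 write@4
I2 add r3: issue@3 deps=(1,1) exec_start@4 write@7
I3 mul r2: issue@4 deps=(0,0) exec_start@4 write@6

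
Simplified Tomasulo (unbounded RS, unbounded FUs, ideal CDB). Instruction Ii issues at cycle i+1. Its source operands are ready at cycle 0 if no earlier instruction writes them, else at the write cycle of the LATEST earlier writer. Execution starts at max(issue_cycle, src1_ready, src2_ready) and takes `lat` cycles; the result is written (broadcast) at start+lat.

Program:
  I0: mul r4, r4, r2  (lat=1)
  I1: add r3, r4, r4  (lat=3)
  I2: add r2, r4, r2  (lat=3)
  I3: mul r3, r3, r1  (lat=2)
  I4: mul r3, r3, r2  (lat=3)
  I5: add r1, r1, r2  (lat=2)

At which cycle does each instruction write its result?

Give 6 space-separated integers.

Answer: 2 5 6 7 10 8

Derivation:
I0 mul r4: issue@1 deps=(None,None) exec_start@1 write@2
I1 add r3: issue@2 deps=(0,0) exec_start@2 write@5
I2 add r2: issue@3 deps=(0,None) exec_start@3 write@6
I3 mul r3: issue@4 deps=(1,None) exec_start@5 write@7
I4 mul r3: issue@5 deps=(3,2) exec_start@7 write@10
I5 add r1: issue@6 deps=(None,2) exec_start@6 write@8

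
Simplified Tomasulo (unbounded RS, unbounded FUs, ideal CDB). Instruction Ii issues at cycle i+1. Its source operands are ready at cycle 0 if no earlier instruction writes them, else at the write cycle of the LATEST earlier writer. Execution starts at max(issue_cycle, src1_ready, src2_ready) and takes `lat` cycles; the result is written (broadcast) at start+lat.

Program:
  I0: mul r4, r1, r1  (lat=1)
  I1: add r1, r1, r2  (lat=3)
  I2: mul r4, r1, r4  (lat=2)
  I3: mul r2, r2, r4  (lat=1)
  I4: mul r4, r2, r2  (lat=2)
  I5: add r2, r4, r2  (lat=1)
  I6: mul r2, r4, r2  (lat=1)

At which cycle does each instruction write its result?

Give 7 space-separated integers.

Answer: 2 5 7 8 10 11 12

Derivation:
I0 mul r4: issue@1 deps=(None,None) exec_start@1 write@2
I1 add r1: issue@2 deps=(None,None) exec_start@2 write@5
I2 mul r4: issue@3 deps=(1,0) exec_start@5 write@7
I3 mul r2: issue@4 deps=(None,2) exec_start@7 write@8
I4 mul r4: issue@5 deps=(3,3) exec_start@8 write@10
I5 add r2: issue@6 deps=(4,3) exec_start@10 write@11
I6 mul r2: issue@7 deps=(4,5) exec_start@11 write@12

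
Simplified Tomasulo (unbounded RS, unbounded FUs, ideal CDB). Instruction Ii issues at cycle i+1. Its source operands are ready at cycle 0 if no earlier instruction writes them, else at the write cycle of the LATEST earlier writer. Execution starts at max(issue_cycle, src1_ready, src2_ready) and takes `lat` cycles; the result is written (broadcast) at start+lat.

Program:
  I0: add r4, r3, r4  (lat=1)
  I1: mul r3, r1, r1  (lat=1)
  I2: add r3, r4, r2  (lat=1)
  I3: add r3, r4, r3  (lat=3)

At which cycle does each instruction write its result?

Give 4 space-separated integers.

Answer: 2 3 4 7

Derivation:
I0 add r4: issue@1 deps=(None,None) exec_start@1 write@2
I1 mul r3: issue@2 deps=(None,None) exec_start@2 write@3
I2 add r3: issue@3 deps=(0,None) exec_start@3 write@4
I3 add r3: issue@4 deps=(0,2) exec_start@4 write@7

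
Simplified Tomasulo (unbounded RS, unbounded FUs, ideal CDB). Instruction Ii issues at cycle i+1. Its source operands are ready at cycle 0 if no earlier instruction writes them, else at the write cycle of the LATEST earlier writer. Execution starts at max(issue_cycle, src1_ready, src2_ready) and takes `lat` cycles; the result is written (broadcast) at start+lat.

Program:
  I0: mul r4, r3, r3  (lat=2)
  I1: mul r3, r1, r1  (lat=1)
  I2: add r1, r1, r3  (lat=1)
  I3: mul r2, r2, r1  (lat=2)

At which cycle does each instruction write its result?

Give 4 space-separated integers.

I0 mul r4: issue@1 deps=(None,None) exec_start@1 write@3
I1 mul r3: issue@2 deps=(None,None) exec_start@2 write@3
I2 add r1: issue@3 deps=(None,1) exec_start@3 write@4
I3 mul r2: issue@4 deps=(None,2) exec_start@4 write@6

Answer: 3 3 4 6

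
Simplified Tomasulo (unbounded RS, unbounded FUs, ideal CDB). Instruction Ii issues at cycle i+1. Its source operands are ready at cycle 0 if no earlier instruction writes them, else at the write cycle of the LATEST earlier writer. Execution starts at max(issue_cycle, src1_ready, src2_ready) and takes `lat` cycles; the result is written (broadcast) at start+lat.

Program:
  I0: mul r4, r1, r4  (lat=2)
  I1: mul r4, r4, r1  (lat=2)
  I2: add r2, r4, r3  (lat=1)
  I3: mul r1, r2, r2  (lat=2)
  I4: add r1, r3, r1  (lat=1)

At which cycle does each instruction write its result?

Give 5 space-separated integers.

Answer: 3 5 6 8 9

Derivation:
I0 mul r4: issue@1 deps=(None,None) exec_start@1 write@3
I1 mul r4: issue@2 deps=(0,None) exec_start@3 write@5
I2 add r2: issue@3 deps=(1,None) exec_start@5 write@6
I3 mul r1: issue@4 deps=(2,2) exec_start@6 write@8
I4 add r1: issue@5 deps=(None,3) exec_start@8 write@9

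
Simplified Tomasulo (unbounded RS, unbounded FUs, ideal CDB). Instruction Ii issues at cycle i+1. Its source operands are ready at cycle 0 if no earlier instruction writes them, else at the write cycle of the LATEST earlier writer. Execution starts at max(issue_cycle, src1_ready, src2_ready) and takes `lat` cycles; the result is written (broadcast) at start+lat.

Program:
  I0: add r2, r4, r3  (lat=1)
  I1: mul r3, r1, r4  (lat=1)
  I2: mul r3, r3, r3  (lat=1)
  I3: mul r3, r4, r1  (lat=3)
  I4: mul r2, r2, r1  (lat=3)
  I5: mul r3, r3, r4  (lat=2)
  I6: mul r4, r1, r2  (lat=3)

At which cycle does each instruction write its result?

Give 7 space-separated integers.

Answer: 2 3 4 7 8 9 11

Derivation:
I0 add r2: issue@1 deps=(None,None) exec_start@1 write@2
I1 mul r3: issue@2 deps=(None,None) exec_start@2 write@3
I2 mul r3: issue@3 deps=(1,1) exec_start@3 write@4
I3 mul r3: issue@4 deps=(None,None) exec_start@4 write@7
I4 mul r2: issue@5 deps=(0,None) exec_start@5 write@8
I5 mul r3: issue@6 deps=(3,None) exec_start@7 write@9
I6 mul r4: issue@7 deps=(None,4) exec_start@8 write@11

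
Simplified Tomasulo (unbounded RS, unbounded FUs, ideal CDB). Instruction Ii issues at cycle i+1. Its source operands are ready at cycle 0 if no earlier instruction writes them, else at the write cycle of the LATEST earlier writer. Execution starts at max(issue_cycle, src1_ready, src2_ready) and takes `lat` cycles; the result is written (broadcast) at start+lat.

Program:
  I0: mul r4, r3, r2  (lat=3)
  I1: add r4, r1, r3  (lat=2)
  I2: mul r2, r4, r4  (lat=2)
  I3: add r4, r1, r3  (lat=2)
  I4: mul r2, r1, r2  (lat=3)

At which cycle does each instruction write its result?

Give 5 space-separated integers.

Answer: 4 4 6 6 9

Derivation:
I0 mul r4: issue@1 deps=(None,None) exec_start@1 write@4
I1 add r4: issue@2 deps=(None,None) exec_start@2 write@4
I2 mul r2: issue@3 deps=(1,1) exec_start@4 write@6
I3 add r4: issue@4 deps=(None,None) exec_start@4 write@6
I4 mul r2: issue@5 deps=(None,2) exec_start@6 write@9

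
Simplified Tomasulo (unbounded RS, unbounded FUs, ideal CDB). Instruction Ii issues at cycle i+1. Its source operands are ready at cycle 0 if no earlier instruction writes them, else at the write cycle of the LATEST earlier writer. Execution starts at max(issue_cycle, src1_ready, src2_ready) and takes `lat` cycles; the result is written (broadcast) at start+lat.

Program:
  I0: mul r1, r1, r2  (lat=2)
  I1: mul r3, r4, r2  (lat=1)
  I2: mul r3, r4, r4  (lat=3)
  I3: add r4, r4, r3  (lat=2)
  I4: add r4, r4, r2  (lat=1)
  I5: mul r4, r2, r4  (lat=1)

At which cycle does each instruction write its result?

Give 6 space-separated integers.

Answer: 3 3 6 8 9 10

Derivation:
I0 mul r1: issue@1 deps=(None,None) exec_start@1 write@3
I1 mul r3: issue@2 deps=(None,None) exec_start@2 write@3
I2 mul r3: issue@3 deps=(None,None) exec_start@3 write@6
I3 add r4: issue@4 deps=(None,2) exec_start@6 write@8
I4 add r4: issue@5 deps=(3,None) exec_start@8 write@9
I5 mul r4: issue@6 deps=(None,4) exec_start@9 write@10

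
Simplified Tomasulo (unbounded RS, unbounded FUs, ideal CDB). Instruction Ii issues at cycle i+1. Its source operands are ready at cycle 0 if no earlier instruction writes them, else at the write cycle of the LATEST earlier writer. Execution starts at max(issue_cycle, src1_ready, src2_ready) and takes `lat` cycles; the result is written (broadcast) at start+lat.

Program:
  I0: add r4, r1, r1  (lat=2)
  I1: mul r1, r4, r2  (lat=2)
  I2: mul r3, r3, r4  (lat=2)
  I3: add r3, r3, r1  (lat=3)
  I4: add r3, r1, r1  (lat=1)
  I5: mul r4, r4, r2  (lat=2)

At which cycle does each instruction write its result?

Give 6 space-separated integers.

Answer: 3 5 5 8 6 8

Derivation:
I0 add r4: issue@1 deps=(None,None) exec_start@1 write@3
I1 mul r1: issue@2 deps=(0,None) exec_start@3 write@5
I2 mul r3: issue@3 deps=(None,0) exec_start@3 write@5
I3 add r3: issue@4 deps=(2,1) exec_start@5 write@8
I4 add r3: issue@5 deps=(1,1) exec_start@5 write@6
I5 mul r4: issue@6 deps=(0,None) exec_start@6 write@8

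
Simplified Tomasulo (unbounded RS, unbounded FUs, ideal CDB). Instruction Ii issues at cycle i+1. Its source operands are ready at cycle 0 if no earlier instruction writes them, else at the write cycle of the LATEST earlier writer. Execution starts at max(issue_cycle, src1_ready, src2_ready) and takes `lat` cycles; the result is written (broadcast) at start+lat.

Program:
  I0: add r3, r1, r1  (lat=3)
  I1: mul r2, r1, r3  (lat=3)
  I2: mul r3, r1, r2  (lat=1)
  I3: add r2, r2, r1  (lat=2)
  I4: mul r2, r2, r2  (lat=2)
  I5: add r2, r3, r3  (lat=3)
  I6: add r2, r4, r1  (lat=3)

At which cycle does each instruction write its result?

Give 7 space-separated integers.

Answer: 4 7 8 9 11 11 10

Derivation:
I0 add r3: issue@1 deps=(None,None) exec_start@1 write@4
I1 mul r2: issue@2 deps=(None,0) exec_start@4 write@7
I2 mul r3: issue@3 deps=(None,1) exec_start@7 write@8
I3 add r2: issue@4 deps=(1,None) exec_start@7 write@9
I4 mul r2: issue@5 deps=(3,3) exec_start@9 write@11
I5 add r2: issue@6 deps=(2,2) exec_start@8 write@11
I6 add r2: issue@7 deps=(None,None) exec_start@7 write@10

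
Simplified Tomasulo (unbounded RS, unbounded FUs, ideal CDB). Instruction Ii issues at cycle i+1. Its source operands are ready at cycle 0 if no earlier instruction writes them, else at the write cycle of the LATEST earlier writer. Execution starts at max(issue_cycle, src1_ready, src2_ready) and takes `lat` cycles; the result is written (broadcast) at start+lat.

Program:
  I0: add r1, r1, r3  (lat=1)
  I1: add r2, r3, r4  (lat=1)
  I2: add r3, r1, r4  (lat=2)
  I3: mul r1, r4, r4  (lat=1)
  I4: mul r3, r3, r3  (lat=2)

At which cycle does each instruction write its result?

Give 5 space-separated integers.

I0 add r1: issue@1 deps=(None,None) exec_start@1 write@2
I1 add r2: issue@2 deps=(None,None) exec_start@2 write@3
I2 add r3: issue@3 deps=(0,None) exec_start@3 write@5
I3 mul r1: issue@4 deps=(None,None) exec_start@4 write@5
I4 mul r3: issue@5 deps=(2,2) exec_start@5 write@7

Answer: 2 3 5 5 7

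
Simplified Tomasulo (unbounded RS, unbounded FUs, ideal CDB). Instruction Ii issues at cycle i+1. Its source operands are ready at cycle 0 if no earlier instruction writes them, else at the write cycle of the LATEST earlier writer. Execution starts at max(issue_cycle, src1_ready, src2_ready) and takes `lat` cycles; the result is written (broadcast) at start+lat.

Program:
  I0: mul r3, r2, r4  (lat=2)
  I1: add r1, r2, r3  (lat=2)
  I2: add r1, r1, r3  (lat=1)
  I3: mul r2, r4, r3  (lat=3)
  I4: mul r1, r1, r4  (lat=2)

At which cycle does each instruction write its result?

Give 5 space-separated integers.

I0 mul r3: issue@1 deps=(None,None) exec_start@1 write@3
I1 add r1: issue@2 deps=(None,0) exec_start@3 write@5
I2 add r1: issue@3 deps=(1,0) exec_start@5 write@6
I3 mul r2: issue@4 deps=(None,0) exec_start@4 write@7
I4 mul r1: issue@5 deps=(2,None) exec_start@6 write@8

Answer: 3 5 6 7 8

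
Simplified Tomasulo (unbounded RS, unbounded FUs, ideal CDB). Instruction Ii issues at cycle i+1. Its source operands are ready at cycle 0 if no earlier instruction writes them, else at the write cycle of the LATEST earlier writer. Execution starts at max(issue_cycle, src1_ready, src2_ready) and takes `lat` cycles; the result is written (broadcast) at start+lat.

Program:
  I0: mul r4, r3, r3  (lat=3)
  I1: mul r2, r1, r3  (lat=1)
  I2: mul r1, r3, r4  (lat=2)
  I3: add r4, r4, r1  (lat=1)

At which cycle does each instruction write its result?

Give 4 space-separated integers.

Answer: 4 3 6 7

Derivation:
I0 mul r4: issue@1 deps=(None,None) exec_start@1 write@4
I1 mul r2: issue@2 deps=(None,None) exec_start@2 write@3
I2 mul r1: issue@3 deps=(None,0) exec_start@4 write@6
I3 add r4: issue@4 deps=(0,2) exec_start@6 write@7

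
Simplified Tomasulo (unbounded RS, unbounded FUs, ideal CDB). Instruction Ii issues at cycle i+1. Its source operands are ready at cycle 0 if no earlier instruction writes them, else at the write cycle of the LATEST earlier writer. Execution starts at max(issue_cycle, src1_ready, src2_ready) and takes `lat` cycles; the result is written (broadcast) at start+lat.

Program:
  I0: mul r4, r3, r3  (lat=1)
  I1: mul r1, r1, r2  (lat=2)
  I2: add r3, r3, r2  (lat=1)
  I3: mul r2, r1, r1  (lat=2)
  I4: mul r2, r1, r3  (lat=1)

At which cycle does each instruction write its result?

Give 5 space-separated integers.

Answer: 2 4 4 6 6

Derivation:
I0 mul r4: issue@1 deps=(None,None) exec_start@1 write@2
I1 mul r1: issue@2 deps=(None,None) exec_start@2 write@4
I2 add r3: issue@3 deps=(None,None) exec_start@3 write@4
I3 mul r2: issue@4 deps=(1,1) exec_start@4 write@6
I4 mul r2: issue@5 deps=(1,2) exec_start@5 write@6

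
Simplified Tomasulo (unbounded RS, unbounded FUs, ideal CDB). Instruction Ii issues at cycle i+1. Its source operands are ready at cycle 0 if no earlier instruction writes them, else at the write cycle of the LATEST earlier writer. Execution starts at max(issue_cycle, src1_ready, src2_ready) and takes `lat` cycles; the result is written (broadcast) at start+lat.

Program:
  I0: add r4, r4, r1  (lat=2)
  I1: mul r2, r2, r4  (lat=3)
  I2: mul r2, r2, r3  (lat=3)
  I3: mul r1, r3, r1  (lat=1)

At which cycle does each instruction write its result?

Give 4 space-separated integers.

I0 add r4: issue@1 deps=(None,None) exec_start@1 write@3
I1 mul r2: issue@2 deps=(None,0) exec_start@3 write@6
I2 mul r2: issue@3 deps=(1,None) exec_start@6 write@9
I3 mul r1: issue@4 deps=(None,None) exec_start@4 write@5

Answer: 3 6 9 5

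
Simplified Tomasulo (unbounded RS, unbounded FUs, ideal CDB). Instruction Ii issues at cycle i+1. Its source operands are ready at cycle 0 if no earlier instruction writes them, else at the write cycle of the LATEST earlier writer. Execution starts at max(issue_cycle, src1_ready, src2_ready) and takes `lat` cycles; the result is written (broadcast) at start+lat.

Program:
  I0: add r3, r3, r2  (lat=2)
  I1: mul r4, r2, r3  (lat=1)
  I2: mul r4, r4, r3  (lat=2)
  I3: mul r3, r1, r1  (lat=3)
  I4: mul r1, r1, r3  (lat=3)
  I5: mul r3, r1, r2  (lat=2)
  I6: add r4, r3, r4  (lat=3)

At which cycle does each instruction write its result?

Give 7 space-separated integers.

Answer: 3 4 6 7 10 12 15

Derivation:
I0 add r3: issue@1 deps=(None,None) exec_start@1 write@3
I1 mul r4: issue@2 deps=(None,0) exec_start@3 write@4
I2 mul r4: issue@3 deps=(1,0) exec_start@4 write@6
I3 mul r3: issue@4 deps=(None,None) exec_start@4 write@7
I4 mul r1: issue@5 deps=(None,3) exec_start@7 write@10
I5 mul r3: issue@6 deps=(4,None) exec_start@10 write@12
I6 add r4: issue@7 deps=(5,2) exec_start@12 write@15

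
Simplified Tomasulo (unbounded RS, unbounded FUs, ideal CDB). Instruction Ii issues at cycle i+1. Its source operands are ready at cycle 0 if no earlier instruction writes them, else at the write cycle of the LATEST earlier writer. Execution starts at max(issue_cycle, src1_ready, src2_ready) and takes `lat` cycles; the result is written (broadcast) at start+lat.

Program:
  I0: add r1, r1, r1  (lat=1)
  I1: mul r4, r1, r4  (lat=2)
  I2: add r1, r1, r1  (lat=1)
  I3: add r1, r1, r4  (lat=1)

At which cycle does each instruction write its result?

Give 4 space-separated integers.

Answer: 2 4 4 5

Derivation:
I0 add r1: issue@1 deps=(None,None) exec_start@1 write@2
I1 mul r4: issue@2 deps=(0,None) exec_start@2 write@4
I2 add r1: issue@3 deps=(0,0) exec_start@3 write@4
I3 add r1: issue@4 deps=(2,1) exec_start@4 write@5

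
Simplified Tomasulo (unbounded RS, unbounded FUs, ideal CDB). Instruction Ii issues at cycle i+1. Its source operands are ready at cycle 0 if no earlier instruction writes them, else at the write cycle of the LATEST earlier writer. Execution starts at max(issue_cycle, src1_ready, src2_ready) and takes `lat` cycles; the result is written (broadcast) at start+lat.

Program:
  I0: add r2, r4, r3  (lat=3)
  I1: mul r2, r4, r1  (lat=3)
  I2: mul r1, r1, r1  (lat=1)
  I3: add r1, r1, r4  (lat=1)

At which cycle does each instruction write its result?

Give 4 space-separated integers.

I0 add r2: issue@1 deps=(None,None) exec_start@1 write@4
I1 mul r2: issue@2 deps=(None,None) exec_start@2 write@5
I2 mul r1: issue@3 deps=(None,None) exec_start@3 write@4
I3 add r1: issue@4 deps=(2,None) exec_start@4 write@5

Answer: 4 5 4 5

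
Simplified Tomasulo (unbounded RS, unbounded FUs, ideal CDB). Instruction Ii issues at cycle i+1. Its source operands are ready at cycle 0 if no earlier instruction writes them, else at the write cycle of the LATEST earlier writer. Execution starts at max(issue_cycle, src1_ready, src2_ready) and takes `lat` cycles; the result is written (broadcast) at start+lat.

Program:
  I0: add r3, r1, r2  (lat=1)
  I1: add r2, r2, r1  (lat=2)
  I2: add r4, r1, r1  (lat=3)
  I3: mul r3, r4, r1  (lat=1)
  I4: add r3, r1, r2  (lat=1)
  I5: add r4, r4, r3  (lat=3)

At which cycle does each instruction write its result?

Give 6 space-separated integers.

I0 add r3: issue@1 deps=(None,None) exec_start@1 write@2
I1 add r2: issue@2 deps=(None,None) exec_start@2 write@4
I2 add r4: issue@3 deps=(None,None) exec_start@3 write@6
I3 mul r3: issue@4 deps=(2,None) exec_start@6 write@7
I4 add r3: issue@5 deps=(None,1) exec_start@5 write@6
I5 add r4: issue@6 deps=(2,4) exec_start@6 write@9

Answer: 2 4 6 7 6 9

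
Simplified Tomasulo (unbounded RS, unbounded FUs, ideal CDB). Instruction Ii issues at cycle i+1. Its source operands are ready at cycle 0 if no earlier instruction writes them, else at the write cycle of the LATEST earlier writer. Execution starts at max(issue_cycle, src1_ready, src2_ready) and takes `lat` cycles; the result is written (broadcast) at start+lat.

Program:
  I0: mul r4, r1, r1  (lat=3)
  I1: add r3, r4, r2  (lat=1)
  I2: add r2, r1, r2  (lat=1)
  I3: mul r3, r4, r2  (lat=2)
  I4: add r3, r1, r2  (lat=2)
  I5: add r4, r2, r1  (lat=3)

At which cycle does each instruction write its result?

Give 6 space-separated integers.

Answer: 4 5 4 6 7 9

Derivation:
I0 mul r4: issue@1 deps=(None,None) exec_start@1 write@4
I1 add r3: issue@2 deps=(0,None) exec_start@4 write@5
I2 add r2: issue@3 deps=(None,None) exec_start@3 write@4
I3 mul r3: issue@4 deps=(0,2) exec_start@4 write@6
I4 add r3: issue@5 deps=(None,2) exec_start@5 write@7
I5 add r4: issue@6 deps=(2,None) exec_start@6 write@9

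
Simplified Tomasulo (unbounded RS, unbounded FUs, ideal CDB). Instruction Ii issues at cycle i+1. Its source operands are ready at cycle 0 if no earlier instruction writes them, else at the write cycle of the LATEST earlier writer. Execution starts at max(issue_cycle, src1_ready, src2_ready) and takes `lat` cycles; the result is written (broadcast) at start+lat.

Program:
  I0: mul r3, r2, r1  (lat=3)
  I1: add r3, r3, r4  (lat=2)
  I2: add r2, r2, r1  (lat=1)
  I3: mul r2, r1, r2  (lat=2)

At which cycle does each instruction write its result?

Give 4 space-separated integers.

I0 mul r3: issue@1 deps=(None,None) exec_start@1 write@4
I1 add r3: issue@2 deps=(0,None) exec_start@4 write@6
I2 add r2: issue@3 deps=(None,None) exec_start@3 write@4
I3 mul r2: issue@4 deps=(None,2) exec_start@4 write@6

Answer: 4 6 4 6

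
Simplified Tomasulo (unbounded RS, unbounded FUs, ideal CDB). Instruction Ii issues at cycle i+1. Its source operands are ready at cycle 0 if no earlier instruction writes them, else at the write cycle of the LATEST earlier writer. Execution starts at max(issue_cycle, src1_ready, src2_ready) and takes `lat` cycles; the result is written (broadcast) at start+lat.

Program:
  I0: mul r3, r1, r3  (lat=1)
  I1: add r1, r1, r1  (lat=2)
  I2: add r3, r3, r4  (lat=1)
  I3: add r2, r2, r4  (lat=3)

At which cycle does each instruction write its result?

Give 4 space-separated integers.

Answer: 2 4 4 7

Derivation:
I0 mul r3: issue@1 deps=(None,None) exec_start@1 write@2
I1 add r1: issue@2 deps=(None,None) exec_start@2 write@4
I2 add r3: issue@3 deps=(0,None) exec_start@3 write@4
I3 add r2: issue@4 deps=(None,None) exec_start@4 write@7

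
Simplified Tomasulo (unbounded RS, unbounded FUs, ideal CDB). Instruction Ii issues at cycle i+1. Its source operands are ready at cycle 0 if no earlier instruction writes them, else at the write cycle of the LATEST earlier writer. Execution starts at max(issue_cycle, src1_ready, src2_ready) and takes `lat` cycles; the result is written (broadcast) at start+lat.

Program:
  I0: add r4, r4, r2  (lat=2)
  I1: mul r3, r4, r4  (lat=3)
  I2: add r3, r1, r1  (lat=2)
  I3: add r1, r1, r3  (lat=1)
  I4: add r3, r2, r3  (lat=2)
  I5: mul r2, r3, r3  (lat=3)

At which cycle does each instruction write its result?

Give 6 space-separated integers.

Answer: 3 6 5 6 7 10

Derivation:
I0 add r4: issue@1 deps=(None,None) exec_start@1 write@3
I1 mul r3: issue@2 deps=(0,0) exec_start@3 write@6
I2 add r3: issue@3 deps=(None,None) exec_start@3 write@5
I3 add r1: issue@4 deps=(None,2) exec_start@5 write@6
I4 add r3: issue@5 deps=(None,2) exec_start@5 write@7
I5 mul r2: issue@6 deps=(4,4) exec_start@7 write@10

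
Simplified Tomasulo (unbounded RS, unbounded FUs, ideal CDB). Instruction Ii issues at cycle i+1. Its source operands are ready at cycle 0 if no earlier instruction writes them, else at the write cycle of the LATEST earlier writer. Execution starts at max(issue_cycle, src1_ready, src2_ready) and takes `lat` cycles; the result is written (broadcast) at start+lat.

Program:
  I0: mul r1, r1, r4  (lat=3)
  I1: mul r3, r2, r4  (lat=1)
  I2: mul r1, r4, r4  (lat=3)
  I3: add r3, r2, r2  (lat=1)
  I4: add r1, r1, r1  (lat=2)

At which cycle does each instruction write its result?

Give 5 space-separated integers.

Answer: 4 3 6 5 8

Derivation:
I0 mul r1: issue@1 deps=(None,None) exec_start@1 write@4
I1 mul r3: issue@2 deps=(None,None) exec_start@2 write@3
I2 mul r1: issue@3 deps=(None,None) exec_start@3 write@6
I3 add r3: issue@4 deps=(None,None) exec_start@4 write@5
I4 add r1: issue@5 deps=(2,2) exec_start@6 write@8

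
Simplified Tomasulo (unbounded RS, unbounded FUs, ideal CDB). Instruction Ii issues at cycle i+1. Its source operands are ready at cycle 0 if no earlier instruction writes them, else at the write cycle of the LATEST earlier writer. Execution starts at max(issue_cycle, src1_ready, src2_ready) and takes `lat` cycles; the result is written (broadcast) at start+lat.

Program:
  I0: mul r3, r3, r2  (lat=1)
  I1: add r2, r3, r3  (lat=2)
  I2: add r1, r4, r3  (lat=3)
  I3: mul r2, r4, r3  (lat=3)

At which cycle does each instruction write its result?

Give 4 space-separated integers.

Answer: 2 4 6 7

Derivation:
I0 mul r3: issue@1 deps=(None,None) exec_start@1 write@2
I1 add r2: issue@2 deps=(0,0) exec_start@2 write@4
I2 add r1: issue@3 deps=(None,0) exec_start@3 write@6
I3 mul r2: issue@4 deps=(None,0) exec_start@4 write@7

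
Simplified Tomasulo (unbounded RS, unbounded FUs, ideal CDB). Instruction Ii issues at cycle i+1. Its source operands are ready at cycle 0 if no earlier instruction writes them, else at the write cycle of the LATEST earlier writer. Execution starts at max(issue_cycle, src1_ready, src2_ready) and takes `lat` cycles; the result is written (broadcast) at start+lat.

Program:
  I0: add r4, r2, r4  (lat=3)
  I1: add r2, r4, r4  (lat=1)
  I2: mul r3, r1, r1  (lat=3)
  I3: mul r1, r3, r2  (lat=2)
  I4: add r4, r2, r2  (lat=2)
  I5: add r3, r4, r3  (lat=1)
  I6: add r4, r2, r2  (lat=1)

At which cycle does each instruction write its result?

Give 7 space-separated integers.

I0 add r4: issue@1 deps=(None,None) exec_start@1 write@4
I1 add r2: issue@2 deps=(0,0) exec_start@4 write@5
I2 mul r3: issue@3 deps=(None,None) exec_start@3 write@6
I3 mul r1: issue@4 deps=(2,1) exec_start@6 write@8
I4 add r4: issue@5 deps=(1,1) exec_start@5 write@7
I5 add r3: issue@6 deps=(4,2) exec_start@7 write@8
I6 add r4: issue@7 deps=(1,1) exec_start@7 write@8

Answer: 4 5 6 8 7 8 8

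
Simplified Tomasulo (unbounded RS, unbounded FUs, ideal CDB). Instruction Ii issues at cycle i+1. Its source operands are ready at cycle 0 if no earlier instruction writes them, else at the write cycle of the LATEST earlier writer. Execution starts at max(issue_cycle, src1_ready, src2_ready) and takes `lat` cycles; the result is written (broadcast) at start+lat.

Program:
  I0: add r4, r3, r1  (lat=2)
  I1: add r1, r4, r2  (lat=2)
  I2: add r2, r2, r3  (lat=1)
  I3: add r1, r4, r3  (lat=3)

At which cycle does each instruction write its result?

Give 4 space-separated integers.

Answer: 3 5 4 7

Derivation:
I0 add r4: issue@1 deps=(None,None) exec_start@1 write@3
I1 add r1: issue@2 deps=(0,None) exec_start@3 write@5
I2 add r2: issue@3 deps=(None,None) exec_start@3 write@4
I3 add r1: issue@4 deps=(0,None) exec_start@4 write@7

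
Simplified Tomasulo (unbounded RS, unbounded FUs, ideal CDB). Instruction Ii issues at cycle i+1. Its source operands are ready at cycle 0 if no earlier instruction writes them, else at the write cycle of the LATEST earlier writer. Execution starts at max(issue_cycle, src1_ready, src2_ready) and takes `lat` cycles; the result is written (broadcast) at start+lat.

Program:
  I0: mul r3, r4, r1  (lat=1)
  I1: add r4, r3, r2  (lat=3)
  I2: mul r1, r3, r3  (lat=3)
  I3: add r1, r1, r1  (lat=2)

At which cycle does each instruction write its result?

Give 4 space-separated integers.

Answer: 2 5 6 8

Derivation:
I0 mul r3: issue@1 deps=(None,None) exec_start@1 write@2
I1 add r4: issue@2 deps=(0,None) exec_start@2 write@5
I2 mul r1: issue@3 deps=(0,0) exec_start@3 write@6
I3 add r1: issue@4 deps=(2,2) exec_start@6 write@8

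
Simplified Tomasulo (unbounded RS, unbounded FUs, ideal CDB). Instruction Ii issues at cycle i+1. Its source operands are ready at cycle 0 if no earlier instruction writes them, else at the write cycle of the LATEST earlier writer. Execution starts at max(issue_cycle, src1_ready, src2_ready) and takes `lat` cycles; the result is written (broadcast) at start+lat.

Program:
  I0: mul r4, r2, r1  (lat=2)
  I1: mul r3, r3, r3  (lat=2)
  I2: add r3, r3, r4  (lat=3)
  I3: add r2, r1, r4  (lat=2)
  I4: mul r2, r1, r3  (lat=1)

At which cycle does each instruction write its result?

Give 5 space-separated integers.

I0 mul r4: issue@1 deps=(None,None) exec_start@1 write@3
I1 mul r3: issue@2 deps=(None,None) exec_start@2 write@4
I2 add r3: issue@3 deps=(1,0) exec_start@4 write@7
I3 add r2: issue@4 deps=(None,0) exec_start@4 write@6
I4 mul r2: issue@5 deps=(None,2) exec_start@7 write@8

Answer: 3 4 7 6 8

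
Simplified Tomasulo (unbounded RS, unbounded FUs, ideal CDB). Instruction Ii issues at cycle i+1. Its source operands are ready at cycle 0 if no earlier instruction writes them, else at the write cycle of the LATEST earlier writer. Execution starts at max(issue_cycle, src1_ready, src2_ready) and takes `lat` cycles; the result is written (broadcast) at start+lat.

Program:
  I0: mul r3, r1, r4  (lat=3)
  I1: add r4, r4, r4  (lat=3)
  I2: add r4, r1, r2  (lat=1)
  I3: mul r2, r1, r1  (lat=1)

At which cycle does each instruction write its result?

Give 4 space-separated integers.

Answer: 4 5 4 5

Derivation:
I0 mul r3: issue@1 deps=(None,None) exec_start@1 write@4
I1 add r4: issue@2 deps=(None,None) exec_start@2 write@5
I2 add r4: issue@3 deps=(None,None) exec_start@3 write@4
I3 mul r2: issue@4 deps=(None,None) exec_start@4 write@5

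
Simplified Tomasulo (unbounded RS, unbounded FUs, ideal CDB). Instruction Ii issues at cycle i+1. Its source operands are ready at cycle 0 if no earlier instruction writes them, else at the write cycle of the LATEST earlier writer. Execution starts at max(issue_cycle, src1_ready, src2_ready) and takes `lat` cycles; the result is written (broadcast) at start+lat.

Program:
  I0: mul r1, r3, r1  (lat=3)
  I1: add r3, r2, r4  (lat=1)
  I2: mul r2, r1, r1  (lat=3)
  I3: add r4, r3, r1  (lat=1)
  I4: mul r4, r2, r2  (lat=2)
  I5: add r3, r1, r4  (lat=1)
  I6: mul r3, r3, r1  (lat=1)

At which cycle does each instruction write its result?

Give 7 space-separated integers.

Answer: 4 3 7 5 9 10 11

Derivation:
I0 mul r1: issue@1 deps=(None,None) exec_start@1 write@4
I1 add r3: issue@2 deps=(None,None) exec_start@2 write@3
I2 mul r2: issue@3 deps=(0,0) exec_start@4 write@7
I3 add r4: issue@4 deps=(1,0) exec_start@4 write@5
I4 mul r4: issue@5 deps=(2,2) exec_start@7 write@9
I5 add r3: issue@6 deps=(0,4) exec_start@9 write@10
I6 mul r3: issue@7 deps=(5,0) exec_start@10 write@11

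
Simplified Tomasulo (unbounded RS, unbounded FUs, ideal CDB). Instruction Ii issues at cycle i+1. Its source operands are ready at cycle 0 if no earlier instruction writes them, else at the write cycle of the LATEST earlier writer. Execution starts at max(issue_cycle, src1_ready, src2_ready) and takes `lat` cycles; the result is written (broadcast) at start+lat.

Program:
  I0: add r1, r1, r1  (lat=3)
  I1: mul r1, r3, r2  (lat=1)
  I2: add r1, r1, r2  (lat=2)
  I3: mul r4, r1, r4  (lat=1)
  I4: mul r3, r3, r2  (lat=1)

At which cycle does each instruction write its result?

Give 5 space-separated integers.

I0 add r1: issue@1 deps=(None,None) exec_start@1 write@4
I1 mul r1: issue@2 deps=(None,None) exec_start@2 write@3
I2 add r1: issue@3 deps=(1,None) exec_start@3 write@5
I3 mul r4: issue@4 deps=(2,None) exec_start@5 write@6
I4 mul r3: issue@5 deps=(None,None) exec_start@5 write@6

Answer: 4 3 5 6 6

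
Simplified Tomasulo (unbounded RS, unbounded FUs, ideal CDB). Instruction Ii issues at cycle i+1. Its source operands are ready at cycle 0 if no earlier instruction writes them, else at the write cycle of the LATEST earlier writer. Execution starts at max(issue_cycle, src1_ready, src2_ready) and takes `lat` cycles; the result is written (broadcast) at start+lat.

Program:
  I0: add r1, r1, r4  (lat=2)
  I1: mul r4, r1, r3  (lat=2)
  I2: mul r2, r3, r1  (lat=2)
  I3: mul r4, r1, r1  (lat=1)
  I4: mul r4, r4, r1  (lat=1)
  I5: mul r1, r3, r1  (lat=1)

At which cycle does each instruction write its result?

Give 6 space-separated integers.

I0 add r1: issue@1 deps=(None,None) exec_start@1 write@3
I1 mul r4: issue@2 deps=(0,None) exec_start@3 write@5
I2 mul r2: issue@3 deps=(None,0) exec_start@3 write@5
I3 mul r4: issue@4 deps=(0,0) exec_start@4 write@5
I4 mul r4: issue@5 deps=(3,0) exec_start@5 write@6
I5 mul r1: issue@6 deps=(None,0) exec_start@6 write@7

Answer: 3 5 5 5 6 7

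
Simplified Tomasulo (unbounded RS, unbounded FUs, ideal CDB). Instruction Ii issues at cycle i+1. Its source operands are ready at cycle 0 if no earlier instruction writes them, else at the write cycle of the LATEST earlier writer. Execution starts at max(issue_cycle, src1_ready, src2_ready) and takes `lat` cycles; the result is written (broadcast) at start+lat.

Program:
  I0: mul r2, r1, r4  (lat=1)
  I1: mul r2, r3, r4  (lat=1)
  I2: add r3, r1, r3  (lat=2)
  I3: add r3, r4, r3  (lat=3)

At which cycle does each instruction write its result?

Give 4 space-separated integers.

I0 mul r2: issue@1 deps=(None,None) exec_start@1 write@2
I1 mul r2: issue@2 deps=(None,None) exec_start@2 write@3
I2 add r3: issue@3 deps=(None,None) exec_start@3 write@5
I3 add r3: issue@4 deps=(None,2) exec_start@5 write@8

Answer: 2 3 5 8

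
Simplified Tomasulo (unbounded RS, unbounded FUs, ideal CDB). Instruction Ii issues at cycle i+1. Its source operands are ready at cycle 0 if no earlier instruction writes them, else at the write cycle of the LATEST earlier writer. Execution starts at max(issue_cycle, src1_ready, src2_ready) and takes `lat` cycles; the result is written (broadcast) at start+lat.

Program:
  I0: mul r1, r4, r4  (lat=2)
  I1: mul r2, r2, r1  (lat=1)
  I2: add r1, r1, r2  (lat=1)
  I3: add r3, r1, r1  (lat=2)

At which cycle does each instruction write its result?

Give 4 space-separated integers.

Answer: 3 4 5 7

Derivation:
I0 mul r1: issue@1 deps=(None,None) exec_start@1 write@3
I1 mul r2: issue@2 deps=(None,0) exec_start@3 write@4
I2 add r1: issue@3 deps=(0,1) exec_start@4 write@5
I3 add r3: issue@4 deps=(2,2) exec_start@5 write@7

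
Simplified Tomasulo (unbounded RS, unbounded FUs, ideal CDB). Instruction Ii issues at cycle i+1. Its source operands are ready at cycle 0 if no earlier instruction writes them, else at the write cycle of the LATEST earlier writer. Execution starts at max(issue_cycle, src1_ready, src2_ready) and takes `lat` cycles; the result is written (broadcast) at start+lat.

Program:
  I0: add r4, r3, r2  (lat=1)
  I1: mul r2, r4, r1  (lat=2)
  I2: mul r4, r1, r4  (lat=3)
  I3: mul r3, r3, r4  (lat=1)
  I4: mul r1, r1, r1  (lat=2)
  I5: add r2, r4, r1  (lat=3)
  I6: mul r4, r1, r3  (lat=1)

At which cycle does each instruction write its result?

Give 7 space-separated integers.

I0 add r4: issue@1 deps=(None,None) exec_start@1 write@2
I1 mul r2: issue@2 deps=(0,None) exec_start@2 write@4
I2 mul r4: issue@3 deps=(None,0) exec_start@3 write@6
I3 mul r3: issue@4 deps=(None,2) exec_start@6 write@7
I4 mul r1: issue@5 deps=(None,None) exec_start@5 write@7
I5 add r2: issue@6 deps=(2,4) exec_start@7 write@10
I6 mul r4: issue@7 deps=(4,3) exec_start@7 write@8

Answer: 2 4 6 7 7 10 8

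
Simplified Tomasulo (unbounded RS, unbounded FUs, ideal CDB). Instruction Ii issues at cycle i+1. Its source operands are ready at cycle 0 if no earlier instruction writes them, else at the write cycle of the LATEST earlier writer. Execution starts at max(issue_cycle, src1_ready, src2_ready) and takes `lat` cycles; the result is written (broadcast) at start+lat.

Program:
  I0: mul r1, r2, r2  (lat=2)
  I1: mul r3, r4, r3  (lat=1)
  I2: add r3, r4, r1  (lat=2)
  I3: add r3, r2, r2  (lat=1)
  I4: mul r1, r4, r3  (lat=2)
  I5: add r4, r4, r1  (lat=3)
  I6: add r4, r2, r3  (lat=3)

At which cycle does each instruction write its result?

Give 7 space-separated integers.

I0 mul r1: issue@1 deps=(None,None) exec_start@1 write@3
I1 mul r3: issue@2 deps=(None,None) exec_start@2 write@3
I2 add r3: issue@3 deps=(None,0) exec_start@3 write@5
I3 add r3: issue@4 deps=(None,None) exec_start@4 write@5
I4 mul r1: issue@5 deps=(None,3) exec_start@5 write@7
I5 add r4: issue@6 deps=(None,4) exec_start@7 write@10
I6 add r4: issue@7 deps=(None,3) exec_start@7 write@10

Answer: 3 3 5 5 7 10 10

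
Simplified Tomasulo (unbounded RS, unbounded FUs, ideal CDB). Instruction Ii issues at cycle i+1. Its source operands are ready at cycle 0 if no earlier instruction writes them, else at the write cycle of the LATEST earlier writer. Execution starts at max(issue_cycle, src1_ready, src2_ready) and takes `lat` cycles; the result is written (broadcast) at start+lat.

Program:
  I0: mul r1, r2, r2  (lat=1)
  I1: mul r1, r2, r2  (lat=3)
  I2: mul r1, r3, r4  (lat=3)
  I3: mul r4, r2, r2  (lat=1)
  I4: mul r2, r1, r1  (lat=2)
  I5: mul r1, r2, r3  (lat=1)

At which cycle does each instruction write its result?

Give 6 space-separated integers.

I0 mul r1: issue@1 deps=(None,None) exec_start@1 write@2
I1 mul r1: issue@2 deps=(None,None) exec_start@2 write@5
I2 mul r1: issue@3 deps=(None,None) exec_start@3 write@6
I3 mul r4: issue@4 deps=(None,None) exec_start@4 write@5
I4 mul r2: issue@5 deps=(2,2) exec_start@6 write@8
I5 mul r1: issue@6 deps=(4,None) exec_start@8 write@9

Answer: 2 5 6 5 8 9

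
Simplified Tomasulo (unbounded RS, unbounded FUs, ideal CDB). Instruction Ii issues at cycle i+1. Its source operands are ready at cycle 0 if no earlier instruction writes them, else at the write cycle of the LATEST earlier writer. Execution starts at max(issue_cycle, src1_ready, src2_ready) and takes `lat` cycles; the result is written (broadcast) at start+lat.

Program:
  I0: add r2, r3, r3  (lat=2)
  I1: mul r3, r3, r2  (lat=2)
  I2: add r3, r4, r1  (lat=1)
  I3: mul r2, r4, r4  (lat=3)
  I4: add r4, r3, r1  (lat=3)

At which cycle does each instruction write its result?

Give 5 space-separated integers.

I0 add r2: issue@1 deps=(None,None) exec_start@1 write@3
I1 mul r3: issue@2 deps=(None,0) exec_start@3 write@5
I2 add r3: issue@3 deps=(None,None) exec_start@3 write@4
I3 mul r2: issue@4 deps=(None,None) exec_start@4 write@7
I4 add r4: issue@5 deps=(2,None) exec_start@5 write@8

Answer: 3 5 4 7 8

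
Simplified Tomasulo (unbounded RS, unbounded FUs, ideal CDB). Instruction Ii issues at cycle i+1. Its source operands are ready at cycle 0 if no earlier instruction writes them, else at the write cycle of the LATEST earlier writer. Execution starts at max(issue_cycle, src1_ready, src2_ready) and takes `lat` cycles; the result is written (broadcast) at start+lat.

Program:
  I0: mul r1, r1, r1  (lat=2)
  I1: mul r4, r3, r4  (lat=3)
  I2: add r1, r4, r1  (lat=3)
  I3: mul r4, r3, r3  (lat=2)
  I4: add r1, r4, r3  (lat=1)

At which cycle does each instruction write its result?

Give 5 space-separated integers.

Answer: 3 5 8 6 7

Derivation:
I0 mul r1: issue@1 deps=(None,None) exec_start@1 write@3
I1 mul r4: issue@2 deps=(None,None) exec_start@2 write@5
I2 add r1: issue@3 deps=(1,0) exec_start@5 write@8
I3 mul r4: issue@4 deps=(None,None) exec_start@4 write@6
I4 add r1: issue@5 deps=(3,None) exec_start@6 write@7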